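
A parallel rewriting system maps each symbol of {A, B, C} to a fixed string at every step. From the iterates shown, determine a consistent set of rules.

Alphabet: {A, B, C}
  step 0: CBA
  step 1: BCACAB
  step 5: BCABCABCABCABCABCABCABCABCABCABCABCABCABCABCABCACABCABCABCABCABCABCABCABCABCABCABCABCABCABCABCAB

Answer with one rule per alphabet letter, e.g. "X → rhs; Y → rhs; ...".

A->CAB, B->CA, C->B

  step 0 ⇒ step 1: CBA ⇒ B·CA·CAB
    A ↦ CAB
    B ↦ CA
    C ↦ B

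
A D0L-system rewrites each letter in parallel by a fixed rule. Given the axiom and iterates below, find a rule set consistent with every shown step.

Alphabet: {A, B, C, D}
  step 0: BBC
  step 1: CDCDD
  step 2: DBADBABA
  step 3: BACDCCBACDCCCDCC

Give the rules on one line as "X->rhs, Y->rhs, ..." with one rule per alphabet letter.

  step 2 ⇒ step 3: DBADBABA ⇒ BA·CD·CC·BA·CD·CC·CD·CC
    A ↦ CC
    B ↦ CD
    D ↦ BA
  step 0 ⇒ step 1: BBC ⇒ CD·CD·D
    C ↦ D

A->CC, B->CD, C->D, D->BA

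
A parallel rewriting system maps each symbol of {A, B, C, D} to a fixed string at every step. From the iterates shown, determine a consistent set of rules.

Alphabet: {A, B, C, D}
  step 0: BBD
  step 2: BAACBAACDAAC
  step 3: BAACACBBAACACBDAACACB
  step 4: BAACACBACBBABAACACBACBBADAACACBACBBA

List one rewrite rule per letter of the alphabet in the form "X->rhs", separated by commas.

  step 3 ⇒ step 4: BAACACBBAACACBDAACACB ⇒ BA·AC·AC·B·AC·B·BA·BA·AC·AC·B·AC·B·BA·DA·AC·AC·B·AC·B·BA
    A ↦ AC
    B ↦ BA
    C ↦ B
    D ↦ DA

A->AC, B->BA, C->B, D->DA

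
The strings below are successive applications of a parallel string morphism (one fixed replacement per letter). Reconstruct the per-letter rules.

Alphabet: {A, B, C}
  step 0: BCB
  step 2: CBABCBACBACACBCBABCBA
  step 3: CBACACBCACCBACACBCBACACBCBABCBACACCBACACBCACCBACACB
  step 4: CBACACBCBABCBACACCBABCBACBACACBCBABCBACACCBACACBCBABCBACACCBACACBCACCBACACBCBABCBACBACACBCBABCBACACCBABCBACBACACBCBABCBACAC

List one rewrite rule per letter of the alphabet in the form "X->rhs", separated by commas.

  step 3 ⇒ step 4: CBACACBCACCBACACBCBACACBCBABCBACACCBACACBCACCBACACB ⇒ CBA·CAC·B·CBA·B·CBA·CAC·CBA·B·CBA·CBA·CAC·B·CBA·B·CBA·CAC·CBA·CAC·B·CBA·B·CBA·CAC·CBA·CAC·B·CAC·CBA·CAC·B·CBA·B·CBA·CBA·CAC·B·CBA·B·CBA·CAC·CBA·B·CBA·CBA·CAC·B·CBA·B·CBA·CAC
    A ↦ B
    B ↦ CAC
    C ↦ CBA

A->B, B->CAC, C->CBA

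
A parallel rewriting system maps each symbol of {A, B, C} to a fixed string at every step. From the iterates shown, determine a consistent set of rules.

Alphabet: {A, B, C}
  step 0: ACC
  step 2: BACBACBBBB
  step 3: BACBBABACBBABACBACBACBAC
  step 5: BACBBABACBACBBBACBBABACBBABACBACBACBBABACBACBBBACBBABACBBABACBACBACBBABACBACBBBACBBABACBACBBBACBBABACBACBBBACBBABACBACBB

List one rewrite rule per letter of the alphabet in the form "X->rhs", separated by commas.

A->BB, B->BAC, C->A

  step 2 ⇒ step 3: BACBACBBBB ⇒ BAC·BB·A·BAC·BB·A·BAC·BAC·BAC·BAC
    A ↦ BB
    B ↦ BAC
    C ↦ A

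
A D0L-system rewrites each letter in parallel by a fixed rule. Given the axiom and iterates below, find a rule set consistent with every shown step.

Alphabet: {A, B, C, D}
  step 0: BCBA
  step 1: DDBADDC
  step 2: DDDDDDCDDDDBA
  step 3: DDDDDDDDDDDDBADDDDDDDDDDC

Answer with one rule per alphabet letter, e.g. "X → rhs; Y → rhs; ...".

  step 2 ⇒ step 3: DDDDDDCDDDDBA ⇒ DD·DD·DD·DD·DD·DD·BA·DD·DD·DD·DD·DD·C
    A ↦ C
    B ↦ DD
    C ↦ BA
    D ↦ DD

A->C, B->DD, C->BA, D->DD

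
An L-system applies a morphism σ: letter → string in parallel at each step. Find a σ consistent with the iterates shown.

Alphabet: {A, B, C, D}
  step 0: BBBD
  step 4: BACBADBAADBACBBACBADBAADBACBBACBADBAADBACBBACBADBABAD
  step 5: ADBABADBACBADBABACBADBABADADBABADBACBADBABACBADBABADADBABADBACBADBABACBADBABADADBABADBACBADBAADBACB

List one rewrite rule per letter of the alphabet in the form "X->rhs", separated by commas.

  step 4 ⇒ step 5: BACBADBAADBACBBACBADBAADBACBBACBADBAADBACBBACBADBABAD ⇒ AD·BA·B·AD·BA·CB·AD·BA·BA·CB·AD·BA·B·AD·AD·BA·B·AD·BA·CB·AD·BA·BA·CB·AD·BA·B·AD·AD·BA·B·AD·BA·CB·AD·BA·BA·CB·AD·BA·B·AD·AD·BA·B·AD·BA·CB·AD·BA·AD·BA·CB
    A ↦ BA
    B ↦ AD
    C ↦ B
    D ↦ CB

A->BA, B->AD, C->B, D->CB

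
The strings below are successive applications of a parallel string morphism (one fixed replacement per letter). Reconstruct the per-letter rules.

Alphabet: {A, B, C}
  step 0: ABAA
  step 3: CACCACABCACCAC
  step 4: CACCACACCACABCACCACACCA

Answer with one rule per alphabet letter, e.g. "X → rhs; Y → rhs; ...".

A->C, B->AB, C->CA

  step 3 ⇒ step 4: CACCACABCACCAC ⇒ CA·C·CA·CA·C·CA·C·AB·CA·C·CA·CA·C·CA
    A ↦ C
    B ↦ AB
    C ↦ CA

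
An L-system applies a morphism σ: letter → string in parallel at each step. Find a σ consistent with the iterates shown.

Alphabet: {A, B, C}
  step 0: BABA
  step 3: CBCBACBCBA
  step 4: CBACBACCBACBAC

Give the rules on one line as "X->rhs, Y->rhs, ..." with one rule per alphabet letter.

A->C, B->A, C->CB

  step 3 ⇒ step 4: CBCBACBCBA ⇒ CB·A·CB·A·C·CB·A·CB·A·C
    A ↦ C
    B ↦ A
    C ↦ CB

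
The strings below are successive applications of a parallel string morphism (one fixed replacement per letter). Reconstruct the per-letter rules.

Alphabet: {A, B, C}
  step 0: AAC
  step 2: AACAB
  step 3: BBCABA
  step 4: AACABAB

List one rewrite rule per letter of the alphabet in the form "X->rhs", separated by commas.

A->B, B->A, C->CA

  step 3 ⇒ step 4: BBCABA ⇒ A·A·CA·B·A·B
    A ↦ B
    B ↦ A
    C ↦ CA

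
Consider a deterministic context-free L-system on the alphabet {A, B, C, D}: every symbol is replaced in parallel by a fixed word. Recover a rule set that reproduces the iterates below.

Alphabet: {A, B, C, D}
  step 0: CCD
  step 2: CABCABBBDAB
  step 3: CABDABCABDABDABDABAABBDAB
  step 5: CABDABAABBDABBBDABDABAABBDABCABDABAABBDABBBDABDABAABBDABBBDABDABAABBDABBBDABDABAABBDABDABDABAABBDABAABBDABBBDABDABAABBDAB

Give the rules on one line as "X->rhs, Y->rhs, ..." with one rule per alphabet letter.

  step 2 ⇒ step 3: CABCABBBDAB ⇒ CA·B·DAB·CA·B·DAB·DAB·DAB·AAB·B·DAB
    A ↦ B
    B ↦ DAB
    C ↦ CA
    D ↦ AAB

A->B, B->DAB, C->CA, D->AAB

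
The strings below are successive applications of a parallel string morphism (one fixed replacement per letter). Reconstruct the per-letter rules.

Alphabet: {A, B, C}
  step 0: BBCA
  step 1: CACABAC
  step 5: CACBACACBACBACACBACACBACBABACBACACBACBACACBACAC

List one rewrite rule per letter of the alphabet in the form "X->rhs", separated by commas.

A->C, B->CA, C->BA

  step 0 ⇒ step 1: BBCA ⇒ CA·CA·BA·C
    A ↦ C
    B ↦ CA
    C ↦ BA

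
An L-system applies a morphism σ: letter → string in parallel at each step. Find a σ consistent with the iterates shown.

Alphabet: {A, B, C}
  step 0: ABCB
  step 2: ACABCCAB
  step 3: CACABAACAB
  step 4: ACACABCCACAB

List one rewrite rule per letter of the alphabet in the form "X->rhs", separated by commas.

  step 3 ⇒ step 4: CACABAACAB ⇒ A·C·A·C·AB·C·C·A·C·AB
    A ↦ C
    B ↦ AB
    C ↦ A

A->C, B->AB, C->A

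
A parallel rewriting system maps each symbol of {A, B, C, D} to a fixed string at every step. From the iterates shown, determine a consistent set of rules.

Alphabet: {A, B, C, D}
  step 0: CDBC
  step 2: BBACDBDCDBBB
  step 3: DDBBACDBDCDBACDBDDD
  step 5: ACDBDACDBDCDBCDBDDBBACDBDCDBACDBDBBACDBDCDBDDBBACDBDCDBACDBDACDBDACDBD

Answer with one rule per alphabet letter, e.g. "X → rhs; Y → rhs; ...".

A->BB, B->D, C->A, D->CDB

  step 2 ⇒ step 3: BBACDBDCDBBB ⇒ D·D·BB·A·CDB·D·CDB·A·CDB·D·D·D
    A ↦ BB
    B ↦ D
    C ↦ A
    D ↦ CDB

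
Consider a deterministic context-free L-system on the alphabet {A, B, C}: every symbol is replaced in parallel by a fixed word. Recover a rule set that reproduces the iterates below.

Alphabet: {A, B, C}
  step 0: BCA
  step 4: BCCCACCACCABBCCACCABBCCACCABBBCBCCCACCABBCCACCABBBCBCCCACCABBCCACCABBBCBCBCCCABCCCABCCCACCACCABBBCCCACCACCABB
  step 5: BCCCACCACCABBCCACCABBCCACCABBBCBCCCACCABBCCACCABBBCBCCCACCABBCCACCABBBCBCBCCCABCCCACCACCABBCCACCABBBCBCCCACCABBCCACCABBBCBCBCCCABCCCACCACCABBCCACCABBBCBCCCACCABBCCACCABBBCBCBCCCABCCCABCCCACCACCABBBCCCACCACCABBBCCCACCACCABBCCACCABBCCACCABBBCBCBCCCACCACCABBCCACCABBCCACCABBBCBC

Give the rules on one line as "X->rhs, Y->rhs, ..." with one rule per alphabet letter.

A->BB, B->BC, C->CCA

  step 4 ⇒ step 5: BCCCACCACCABBCCACCABBCCACCABBBCBCCCACCABBCCACCABBBCBCCCACCABBCCACCABBBCBCBCCCABCCCABCCCACCACCABBBCCCACCACCABB ⇒ BC·CCA·CCA·CCA·BB·CCA·CCA·BB·CCA·CCA·BB·BC·BC·CCA·CCA·BB·CCA·CCA·BB·BC·BC·CCA·CCA·BB·CCA·CCA·BB·BC·BC·BC·CCA·BC·CCA·CCA·CCA·BB·CCA·CCA·BB·BC·BC·CCA·CCA·BB·CCA·CCA·BB·BC·BC·BC·CCA·BC·CCA·CCA·CCA·BB·CCA·CCA·BB·BC·BC·CCA·CCA·BB·CCA·CCA·BB·BC·BC·BC·CCA·BC·CCA·BC·CCA·CCA·CCA·BB·BC·CCA·CCA·CCA·BB·BC·CCA·CCA·CCA·BB·CCA·CCA·BB·CCA·CCA·BB·BC·BC·BC·CCA·CCA·CCA·BB·CCA·CCA·BB·CCA·CCA·BB·BC·BC
    A ↦ BB
    B ↦ BC
    C ↦ CCA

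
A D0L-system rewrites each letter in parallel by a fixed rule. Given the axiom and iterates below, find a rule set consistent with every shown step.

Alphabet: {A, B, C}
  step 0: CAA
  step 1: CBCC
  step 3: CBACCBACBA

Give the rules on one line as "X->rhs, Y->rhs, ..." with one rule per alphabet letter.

A->C, B->A, C->CB

  step 0 ⇒ step 1: CAA ⇒ CB·C·C
    A ↦ C
    C ↦ CB
    B ↦ A  (constrained at step 1)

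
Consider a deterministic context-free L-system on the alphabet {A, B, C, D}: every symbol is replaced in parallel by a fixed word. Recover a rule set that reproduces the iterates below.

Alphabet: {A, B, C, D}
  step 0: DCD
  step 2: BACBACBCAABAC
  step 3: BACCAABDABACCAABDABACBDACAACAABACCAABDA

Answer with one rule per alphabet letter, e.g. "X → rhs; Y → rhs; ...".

A->CAA, B->BAC, C->BDA, D->B

  step 2 ⇒ step 3: BACBACBCAABAC ⇒ BAC·CAA·BDA·BAC·CAA·BDA·BAC·BDA·CAA·CAA·BAC·CAA·BDA
    A ↦ CAA
    B ↦ BAC
    C ↦ BDA
    D ↦ B  (constrained at step 0)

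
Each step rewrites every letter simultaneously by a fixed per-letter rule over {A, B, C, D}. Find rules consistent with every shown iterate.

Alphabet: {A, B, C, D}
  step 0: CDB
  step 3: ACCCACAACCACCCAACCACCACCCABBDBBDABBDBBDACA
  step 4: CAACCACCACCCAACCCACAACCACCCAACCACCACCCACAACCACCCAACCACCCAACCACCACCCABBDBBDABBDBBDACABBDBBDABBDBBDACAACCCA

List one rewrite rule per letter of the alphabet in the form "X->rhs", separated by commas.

  step 3 ⇒ step 4: ACCCACAACCACCCAACCACCACCCABBDBBDABBDBBDACA ⇒ CA·ACC·ACC·ACC·CA·ACC·CA·CA·ACC·ACC·CA·ACC·ACC·ACC·CA·CA·ACC·ACC·CA·ACC·ACC·CA·ACC·ACC·ACC·CA·BBD·BBD·A·BBD·BBD·A·CA·BBD·BBD·A·BBD·BBD·A·CA·ACC·CA
    A ↦ CA
    B ↦ BBD
    C ↦ ACC
    D ↦ A

A->CA, B->BBD, C->ACC, D->A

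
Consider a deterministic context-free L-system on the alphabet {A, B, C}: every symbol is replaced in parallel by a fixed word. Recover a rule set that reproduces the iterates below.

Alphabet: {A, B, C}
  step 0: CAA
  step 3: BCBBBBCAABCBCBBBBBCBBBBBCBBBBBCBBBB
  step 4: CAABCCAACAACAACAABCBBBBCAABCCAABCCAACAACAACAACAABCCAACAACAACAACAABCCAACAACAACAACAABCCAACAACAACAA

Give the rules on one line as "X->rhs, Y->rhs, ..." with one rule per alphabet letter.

A->BB, B->CAA, C->BC

  step 3 ⇒ step 4: BCBBBBCAABCBCBBBBBCBBBBBCBBBBBCBBBB ⇒ CAA·BC·CAA·CAA·CAA·CAA·BC·BB·BB·CAA·BC·CAA·BC·CAA·CAA·CAA·CAA·CAA·BC·CAA·CAA·CAA·CAA·CAA·BC·CAA·CAA·CAA·CAA·CAA·BC·CAA·CAA·CAA·CAA
    A ↦ BB
    B ↦ CAA
    C ↦ BC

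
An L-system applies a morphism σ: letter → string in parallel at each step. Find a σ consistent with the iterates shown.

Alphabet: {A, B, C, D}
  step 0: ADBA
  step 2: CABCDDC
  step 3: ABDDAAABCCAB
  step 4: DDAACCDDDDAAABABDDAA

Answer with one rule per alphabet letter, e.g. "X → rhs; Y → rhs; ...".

  step 3 ⇒ step 4: ABDDAAABCCAB ⇒ D·DAA·C·C·D·D·D·DAA·AB·AB·D·DAA
    A ↦ D
    B ↦ DAA
    C ↦ AB
    D ↦ C

A->D, B->DAA, C->AB, D->C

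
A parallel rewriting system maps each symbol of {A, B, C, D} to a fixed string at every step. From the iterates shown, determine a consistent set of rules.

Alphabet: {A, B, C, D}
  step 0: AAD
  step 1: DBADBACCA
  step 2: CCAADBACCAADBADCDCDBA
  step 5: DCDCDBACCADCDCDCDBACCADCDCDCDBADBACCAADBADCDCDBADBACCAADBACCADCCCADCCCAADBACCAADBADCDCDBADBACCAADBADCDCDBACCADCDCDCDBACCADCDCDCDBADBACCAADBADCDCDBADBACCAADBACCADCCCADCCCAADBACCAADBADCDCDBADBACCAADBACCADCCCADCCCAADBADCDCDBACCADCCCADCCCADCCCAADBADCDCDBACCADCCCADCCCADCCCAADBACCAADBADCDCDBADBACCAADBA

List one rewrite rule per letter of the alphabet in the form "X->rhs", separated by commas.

  step 1 ⇒ step 2: DBADBACCA ⇒ CCA·A·DBA·CCA·A·DBA·DC·DC·DBA
    A ↦ DBA
    B ↦ A
    C ↦ DC
    D ↦ CCA

A->DBA, B->A, C->DC, D->CCA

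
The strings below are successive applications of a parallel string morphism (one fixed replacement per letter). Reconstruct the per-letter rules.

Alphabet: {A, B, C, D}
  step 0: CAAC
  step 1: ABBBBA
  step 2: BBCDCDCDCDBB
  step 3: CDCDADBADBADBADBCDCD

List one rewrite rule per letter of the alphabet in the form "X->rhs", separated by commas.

A->BB, B->CD, C->A, D->DB

  step 2 ⇒ step 3: BBCDCDCDCDBB ⇒ CD·CD·A·DB·A·DB·A·DB·A·DB·CD·CD
    B ↦ CD
    C ↦ A
    D ↦ DB
  step 0 ⇒ step 1: CAAC ⇒ A·BB·BB·A
    A ↦ BB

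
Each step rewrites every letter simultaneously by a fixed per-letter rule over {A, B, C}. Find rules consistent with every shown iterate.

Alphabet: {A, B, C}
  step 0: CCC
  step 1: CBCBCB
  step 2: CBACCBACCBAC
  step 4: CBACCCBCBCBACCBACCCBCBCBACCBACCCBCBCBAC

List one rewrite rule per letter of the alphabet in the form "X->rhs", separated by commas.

  step 1 ⇒ step 2: CBCBCB ⇒ CB·AC·CB·AC·CB·AC
    B ↦ AC
    C ↦ CB
    A ↦ C  (constrained at step 2)

A->C, B->AC, C->CB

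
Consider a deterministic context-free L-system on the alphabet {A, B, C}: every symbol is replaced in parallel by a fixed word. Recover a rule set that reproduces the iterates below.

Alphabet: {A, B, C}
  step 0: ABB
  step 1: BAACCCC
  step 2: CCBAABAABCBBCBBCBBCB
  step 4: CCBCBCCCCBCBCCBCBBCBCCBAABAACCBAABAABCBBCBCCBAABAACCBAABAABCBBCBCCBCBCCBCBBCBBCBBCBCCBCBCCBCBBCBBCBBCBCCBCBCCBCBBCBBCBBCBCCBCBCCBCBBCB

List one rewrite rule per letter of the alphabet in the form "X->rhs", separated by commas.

  step 1 ⇒ step 2: BAACCCC ⇒ CC·BAA·BAA·BCB·BCB·BCB·BCB
    A ↦ BAA
    B ↦ CC
    C ↦ BCB

A->BAA, B->CC, C->BCB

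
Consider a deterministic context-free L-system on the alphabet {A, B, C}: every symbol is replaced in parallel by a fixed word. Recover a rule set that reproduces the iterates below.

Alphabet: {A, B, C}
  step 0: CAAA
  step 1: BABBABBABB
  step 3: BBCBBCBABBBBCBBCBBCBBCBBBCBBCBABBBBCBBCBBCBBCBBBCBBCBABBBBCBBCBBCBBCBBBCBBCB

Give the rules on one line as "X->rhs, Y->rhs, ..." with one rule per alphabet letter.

A->ABB, B->BBC, C->B

  step 0 ⇒ step 1: CAAA ⇒ B·ABB·ABB·ABB
    A ↦ ABB
    C ↦ B
    B ↦ BBC  (constrained at step 1)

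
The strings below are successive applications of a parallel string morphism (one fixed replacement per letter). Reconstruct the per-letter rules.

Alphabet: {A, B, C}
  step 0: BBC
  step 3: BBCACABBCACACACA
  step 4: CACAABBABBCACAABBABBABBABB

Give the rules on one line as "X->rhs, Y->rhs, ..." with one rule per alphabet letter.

A->BB, B->CA, C->A

  step 3 ⇒ step 4: BBCACABBCACACACA ⇒ CA·CA·A·BB·A·BB·CA·CA·A·BB·A·BB·A·BB·A·BB
    A ↦ BB
    B ↦ CA
    C ↦ A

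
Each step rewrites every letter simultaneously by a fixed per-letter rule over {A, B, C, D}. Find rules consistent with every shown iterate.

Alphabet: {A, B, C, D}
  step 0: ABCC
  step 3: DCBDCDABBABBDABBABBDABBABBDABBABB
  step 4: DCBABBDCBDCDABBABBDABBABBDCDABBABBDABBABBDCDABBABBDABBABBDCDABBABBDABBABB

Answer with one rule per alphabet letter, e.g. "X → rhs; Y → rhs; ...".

A->D, B->ABB, C->B, D->DC

  step 3 ⇒ step 4: DCBDCDABBABBDABBABBDABBABBDABBABB ⇒ DC·B·ABB·DC·B·DC·D·ABB·ABB·D·ABB·ABB·DC·D·ABB·ABB·D·ABB·ABB·DC·D·ABB·ABB·D·ABB·ABB·DC·D·ABB·ABB·D·ABB·ABB
    A ↦ D
    B ↦ ABB
    C ↦ B
    D ↦ DC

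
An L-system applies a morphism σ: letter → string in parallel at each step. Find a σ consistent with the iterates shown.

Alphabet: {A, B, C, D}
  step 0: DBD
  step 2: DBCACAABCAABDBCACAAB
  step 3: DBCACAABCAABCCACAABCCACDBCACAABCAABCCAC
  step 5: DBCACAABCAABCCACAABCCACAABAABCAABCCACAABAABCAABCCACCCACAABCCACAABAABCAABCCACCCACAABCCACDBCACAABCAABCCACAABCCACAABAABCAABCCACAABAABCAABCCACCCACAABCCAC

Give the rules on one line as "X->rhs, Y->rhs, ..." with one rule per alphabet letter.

A->C, B->AC, C->AAB, D->DBC

  step 2 ⇒ step 3: DBCACAABCAABDBCACAAB ⇒ DBC·AC·AAB·C·AAB·C·C·AC·AAB·C·C·AC·DBC·AC·AAB·C·AAB·C·C·AC
    A ↦ C
    B ↦ AC
    C ↦ AAB
    D ↦ DBC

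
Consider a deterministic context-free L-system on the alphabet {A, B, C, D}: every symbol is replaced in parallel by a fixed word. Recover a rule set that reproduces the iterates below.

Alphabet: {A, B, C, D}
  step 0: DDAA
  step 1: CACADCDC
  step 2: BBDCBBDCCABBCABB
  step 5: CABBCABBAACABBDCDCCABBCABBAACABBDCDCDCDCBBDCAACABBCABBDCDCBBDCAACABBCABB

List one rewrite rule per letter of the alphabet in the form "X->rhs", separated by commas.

  step 1 ⇒ step 2: CACADCDC ⇒ BB·DC·BB·DC·CA·BB·CA·BB
    A ↦ DC
    C ↦ BB
    D ↦ CA
    B ↦ A  (constrained at step 2)

A->DC, B->A, C->BB, D->CA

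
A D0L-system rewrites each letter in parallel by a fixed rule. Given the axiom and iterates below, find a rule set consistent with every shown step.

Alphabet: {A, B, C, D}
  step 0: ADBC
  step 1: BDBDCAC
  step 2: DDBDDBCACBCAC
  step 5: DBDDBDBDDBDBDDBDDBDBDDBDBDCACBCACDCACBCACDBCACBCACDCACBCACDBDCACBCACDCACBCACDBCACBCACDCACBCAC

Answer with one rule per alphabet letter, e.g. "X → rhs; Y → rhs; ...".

A->B, B->D, C->CAC, D->DB

  step 1 ⇒ step 2: BDBDCAC ⇒ D·DB·D·DB·CAC·B·CAC
    A ↦ B
    B ↦ D
    C ↦ CAC
    D ↦ DB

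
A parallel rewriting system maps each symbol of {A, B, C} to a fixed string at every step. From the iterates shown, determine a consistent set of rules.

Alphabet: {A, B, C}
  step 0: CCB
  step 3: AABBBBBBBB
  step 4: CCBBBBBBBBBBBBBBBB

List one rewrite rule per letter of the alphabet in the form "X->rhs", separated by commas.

A->C, B->BB, C->A

  step 3 ⇒ step 4: AABBBBBBBB ⇒ C·C·BB·BB·BB·BB·BB·BB·BB·BB
    A ↦ C
    B ↦ BB
    C ↦ A  (constrained at step 0)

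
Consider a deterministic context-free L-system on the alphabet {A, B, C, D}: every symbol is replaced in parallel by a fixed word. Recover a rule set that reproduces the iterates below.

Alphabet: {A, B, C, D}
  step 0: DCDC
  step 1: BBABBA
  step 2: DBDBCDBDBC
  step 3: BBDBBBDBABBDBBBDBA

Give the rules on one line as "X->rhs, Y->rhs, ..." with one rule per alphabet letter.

  step 2 ⇒ step 3: DBDBCDBDBC ⇒ BB·DB·BB·DB·A·BB·DB·BB·DB·A
    B ↦ DB
    C ↦ A
    D ↦ BB
  step 1 ⇒ step 2: BBABBA ⇒ DB·DB·C·DB·DB·C
    A ↦ C

A->C, B->DB, C->A, D->BB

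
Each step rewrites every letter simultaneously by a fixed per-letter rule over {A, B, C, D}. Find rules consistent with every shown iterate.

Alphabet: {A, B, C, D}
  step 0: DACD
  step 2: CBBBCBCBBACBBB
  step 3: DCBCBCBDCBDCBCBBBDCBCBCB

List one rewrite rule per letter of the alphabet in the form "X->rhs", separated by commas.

A->BB, B->CB, C->D, D->BA

  step 2 ⇒ step 3: CBBBCBCBBACBBB ⇒ D·CB·CB·CB·D·CB·D·CB·CB·BB·D·CB·CB·CB
    A ↦ BB
    B ↦ CB
    C ↦ D
    D ↦ BA  (constrained at step 0)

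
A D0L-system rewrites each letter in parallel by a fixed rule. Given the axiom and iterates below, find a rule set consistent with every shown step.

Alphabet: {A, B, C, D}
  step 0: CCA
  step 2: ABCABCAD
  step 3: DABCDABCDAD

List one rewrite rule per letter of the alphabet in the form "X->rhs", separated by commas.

  step 2 ⇒ step 3: ABCABCAD ⇒ D·A·BC·D·A·BC·D·AD
    A ↦ D
    B ↦ A
    C ↦ BC
    D ↦ AD

A->D, B->A, C->BC, D->AD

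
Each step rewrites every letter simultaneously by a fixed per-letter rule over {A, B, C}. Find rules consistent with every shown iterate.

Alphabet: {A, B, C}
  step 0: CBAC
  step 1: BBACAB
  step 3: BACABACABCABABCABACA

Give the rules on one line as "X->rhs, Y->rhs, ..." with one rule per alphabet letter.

  step 0 ⇒ step 1: CBAC ⇒ B·BA·CA·B
    A ↦ CA
    B ↦ BA
    C ↦ B

A->CA, B->BA, C->B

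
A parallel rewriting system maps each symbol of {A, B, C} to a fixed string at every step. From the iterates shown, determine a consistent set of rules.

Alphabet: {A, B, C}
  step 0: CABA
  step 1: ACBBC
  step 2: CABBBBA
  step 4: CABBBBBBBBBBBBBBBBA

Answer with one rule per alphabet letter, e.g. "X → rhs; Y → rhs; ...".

  step 1 ⇒ step 2: ACBBC ⇒ C·A·BB·BB·A
    A ↦ C
    B ↦ BB
    C ↦ A

A->C, B->BB, C->A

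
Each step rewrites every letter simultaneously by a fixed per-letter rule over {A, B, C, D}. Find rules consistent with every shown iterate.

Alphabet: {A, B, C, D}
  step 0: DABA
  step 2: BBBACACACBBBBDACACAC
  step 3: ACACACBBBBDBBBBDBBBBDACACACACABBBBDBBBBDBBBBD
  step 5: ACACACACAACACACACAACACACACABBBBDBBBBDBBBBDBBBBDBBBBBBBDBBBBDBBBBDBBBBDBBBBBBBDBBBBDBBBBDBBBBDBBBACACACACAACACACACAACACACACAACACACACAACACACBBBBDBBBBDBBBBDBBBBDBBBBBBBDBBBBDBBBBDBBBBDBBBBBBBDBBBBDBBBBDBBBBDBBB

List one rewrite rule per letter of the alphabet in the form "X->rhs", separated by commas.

A->BBB, B->AC, C->BD, D->A

  step 2 ⇒ step 3: BBBACACACBBBBDACACAC ⇒ AC·AC·AC·BBB·BD·BBB·BD·BBB·BD·AC·AC·AC·AC·A·BBB·BD·BBB·BD·BBB·BD
    A ↦ BBB
    B ↦ AC
    C ↦ BD
    D ↦ A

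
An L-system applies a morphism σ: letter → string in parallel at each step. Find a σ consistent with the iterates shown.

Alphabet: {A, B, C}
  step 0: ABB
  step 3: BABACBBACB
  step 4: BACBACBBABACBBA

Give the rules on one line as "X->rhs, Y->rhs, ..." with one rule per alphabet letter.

A->C, B->BA, C->B

  step 3 ⇒ step 4: BABACBBACB ⇒ BA·C·BA·C·B·BA·BA·C·B·BA
    A ↦ C
    B ↦ BA
    C ↦ B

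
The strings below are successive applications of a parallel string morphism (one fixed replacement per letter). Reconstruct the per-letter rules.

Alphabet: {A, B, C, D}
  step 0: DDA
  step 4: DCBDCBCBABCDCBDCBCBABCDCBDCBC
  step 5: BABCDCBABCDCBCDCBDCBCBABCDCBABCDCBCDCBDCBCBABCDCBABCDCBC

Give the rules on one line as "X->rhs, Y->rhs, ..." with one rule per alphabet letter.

A->B, B->DC, C->BC, D->BA

  step 4 ⇒ step 5: DCBDCBCBABCDCBDCBCBABCDCBDCBC ⇒ BA·BC·DC·BA·BC·DC·BC·DC·B·DC·BC·BA·BC·DC·BA·BC·DC·BC·DC·B·DC·BC·BA·BC·DC·BA·BC·DC·BC
    A ↦ B
    B ↦ DC
    C ↦ BC
    D ↦ BA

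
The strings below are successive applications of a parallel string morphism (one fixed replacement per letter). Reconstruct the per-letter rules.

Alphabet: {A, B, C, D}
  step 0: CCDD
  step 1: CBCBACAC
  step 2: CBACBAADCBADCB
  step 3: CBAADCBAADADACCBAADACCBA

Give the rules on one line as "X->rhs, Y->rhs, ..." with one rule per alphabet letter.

  step 2 ⇒ step 3: CBACBAADCBADCB ⇒ CB·A·AD·CB·A·AD·AD·AC·CB·A·AD·AC·CB·A
    A ↦ AD
    B ↦ A
    C ↦ CB
    D ↦ AC

A->AD, B->A, C->CB, D->AC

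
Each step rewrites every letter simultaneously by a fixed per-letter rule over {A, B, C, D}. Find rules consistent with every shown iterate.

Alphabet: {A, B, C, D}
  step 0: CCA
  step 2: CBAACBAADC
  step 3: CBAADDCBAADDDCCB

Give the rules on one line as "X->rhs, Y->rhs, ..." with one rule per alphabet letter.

  step 2 ⇒ step 3: CBAACBAADC ⇒ CB·AA·D·D·CB·AA·D·D·DC·CB
    A ↦ D
    B ↦ AA
    C ↦ CB
    D ↦ DC

A->D, B->AA, C->CB, D->DC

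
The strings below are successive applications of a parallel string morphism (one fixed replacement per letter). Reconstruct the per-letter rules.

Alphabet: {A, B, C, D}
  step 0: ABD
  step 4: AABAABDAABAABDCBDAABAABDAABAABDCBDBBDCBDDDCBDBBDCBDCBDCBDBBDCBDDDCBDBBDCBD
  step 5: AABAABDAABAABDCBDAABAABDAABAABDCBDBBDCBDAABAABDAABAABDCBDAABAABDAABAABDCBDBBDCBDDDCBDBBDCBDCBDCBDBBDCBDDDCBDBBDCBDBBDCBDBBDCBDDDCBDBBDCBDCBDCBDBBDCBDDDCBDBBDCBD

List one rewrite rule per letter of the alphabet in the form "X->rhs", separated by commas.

A->AAB, B->D, C->BB, D->CBD

  step 4 ⇒ step 5: AABAABDAABAABDCBDAABAABDAABAABDCBDBBDCBDDDCBDBBDCBDCBDCBDBBDCBDDDCBDBBDCBD ⇒ AAB·AAB·D·AAB·AAB·D·CBD·AAB·AAB·D·AAB·AAB·D·CBD·BB·D·CBD·AAB·AAB·D·AAB·AAB·D·CBD·AAB·AAB·D·AAB·AAB·D·CBD·BB·D·CBD·D·D·CBD·BB·D·CBD·CBD·CBD·BB·D·CBD·D·D·CBD·BB·D·CBD·BB·D·CBD·BB·D·CBD·D·D·CBD·BB·D·CBD·CBD·CBD·BB·D·CBD·D·D·CBD·BB·D·CBD
    A ↦ AAB
    B ↦ D
    C ↦ BB
    D ↦ CBD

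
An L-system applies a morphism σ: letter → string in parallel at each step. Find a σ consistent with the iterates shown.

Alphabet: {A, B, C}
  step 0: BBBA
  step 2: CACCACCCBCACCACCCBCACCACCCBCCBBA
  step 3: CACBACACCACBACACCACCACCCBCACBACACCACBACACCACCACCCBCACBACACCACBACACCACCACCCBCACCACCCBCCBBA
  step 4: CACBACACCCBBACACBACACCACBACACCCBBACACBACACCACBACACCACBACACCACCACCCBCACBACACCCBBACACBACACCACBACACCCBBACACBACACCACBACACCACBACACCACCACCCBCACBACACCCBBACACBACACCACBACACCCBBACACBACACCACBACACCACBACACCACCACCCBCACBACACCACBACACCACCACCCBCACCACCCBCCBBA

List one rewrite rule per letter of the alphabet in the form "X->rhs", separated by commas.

  step 3 ⇒ step 4: CACBACACCACBACACCACCACCCBCACBACACCACBACACCACCACCCBCACBACACCACBACACCACCACCCBCACCACCCBCCBBA ⇒ CAC·BA·CAC·CCB·BA·CAC·BA·CAC·CAC·BA·CAC·CCB·BA·CAC·BA·CAC·CAC·BA·CAC·CAC·BA·CAC·CAC·CAC·CCB·CAC·BA·CAC·CCB·BA·CAC·BA·CAC·CAC·BA·CAC·CCB·BA·CAC·BA·CAC·CAC·BA·CAC·CAC·BA·CAC·CAC·CAC·CCB·CAC·BA·CAC·CCB·BA·CAC·BA·CAC·CAC·BA·CAC·CCB·BA·CAC·BA·CAC·CAC·BA·CAC·CAC·BA·CAC·CAC·CAC·CCB·CAC·BA·CAC·CAC·BA·CAC·CAC·CAC·CCB·CAC·CAC·CCB·CCB·BA
    A ↦ BA
    B ↦ CCB
    C ↦ CAC

A->BA, B->CCB, C->CAC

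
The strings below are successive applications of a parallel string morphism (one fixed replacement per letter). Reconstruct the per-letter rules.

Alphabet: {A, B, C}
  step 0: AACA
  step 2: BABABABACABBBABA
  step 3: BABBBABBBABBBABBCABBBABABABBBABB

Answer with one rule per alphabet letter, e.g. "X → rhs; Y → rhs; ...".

  step 2 ⇒ step 3: BABABABACABBBABA ⇒ BA·BB·BA·BB·BA·BB·BA·BB·CA·BB·BA·BA·BA·BB·BA·BB
    A ↦ BB
    B ↦ BA
    C ↦ CA

A->BB, B->BA, C->CA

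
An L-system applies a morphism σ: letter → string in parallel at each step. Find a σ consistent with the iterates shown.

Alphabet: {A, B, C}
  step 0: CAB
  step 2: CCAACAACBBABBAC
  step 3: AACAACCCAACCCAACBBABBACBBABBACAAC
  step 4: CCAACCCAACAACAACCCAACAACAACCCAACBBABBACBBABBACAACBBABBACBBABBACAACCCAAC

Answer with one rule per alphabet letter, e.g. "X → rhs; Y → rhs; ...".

  step 3 ⇒ step 4: AACAACCCAACCCAACBBABBACBBABBACAAC ⇒ C·C·AAC·C·C·AAC·AAC·AAC·C·C·AAC·AAC·AAC·C·C·AAC·BBA·BBA·C·BBA·BBA·C·AAC·BBA·BBA·C·BBA·BBA·C·AAC·C·C·AAC
    A ↦ C
    B ↦ BBA
    C ↦ AAC

A->C, B->BBA, C->AAC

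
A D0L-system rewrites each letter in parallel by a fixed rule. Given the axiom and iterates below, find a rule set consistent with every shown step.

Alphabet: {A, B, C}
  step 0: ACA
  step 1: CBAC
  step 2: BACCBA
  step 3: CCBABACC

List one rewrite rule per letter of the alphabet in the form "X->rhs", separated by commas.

  step 2 ⇒ step 3: BACCBA ⇒ C·C·BA·BA·C·C
    A ↦ C
    B ↦ C
    C ↦ BA

A->C, B->C, C->BA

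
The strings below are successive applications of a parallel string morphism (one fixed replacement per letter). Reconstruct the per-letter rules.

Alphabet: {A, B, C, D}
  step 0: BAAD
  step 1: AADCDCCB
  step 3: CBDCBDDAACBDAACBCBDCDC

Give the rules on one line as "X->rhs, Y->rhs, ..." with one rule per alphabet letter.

A->DC, B->AA, C->D, D->CB

  step 0 ⇒ step 1: BAAD ⇒ AA·DC·DC·CB
    A ↦ DC
    B ↦ AA
    D ↦ CB
    C ↦ D  (constrained at step 1)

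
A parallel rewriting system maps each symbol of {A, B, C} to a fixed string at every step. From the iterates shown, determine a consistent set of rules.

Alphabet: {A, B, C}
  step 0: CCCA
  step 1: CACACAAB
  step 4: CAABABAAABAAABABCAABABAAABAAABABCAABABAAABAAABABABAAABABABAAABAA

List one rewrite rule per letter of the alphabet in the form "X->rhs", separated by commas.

  step 0 ⇒ step 1: CCCA ⇒ CA·CA·CA·AB
    A ↦ AB
    C ↦ CA
    B ↦ AA  (constrained at step 1)

A->AB, B->AA, C->CA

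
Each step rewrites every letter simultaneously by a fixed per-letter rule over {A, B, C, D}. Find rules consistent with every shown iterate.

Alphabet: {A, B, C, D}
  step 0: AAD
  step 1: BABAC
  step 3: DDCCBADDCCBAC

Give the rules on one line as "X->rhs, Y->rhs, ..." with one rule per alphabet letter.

A->BA, B->CC, C->D, D->C

  step 0 ⇒ step 1: AAD ⇒ BA·BA·C
    A ↦ BA
    D ↦ C
    B ↦ CC  (constrained at step 1)
    C ↦ D  (constrained at step 1)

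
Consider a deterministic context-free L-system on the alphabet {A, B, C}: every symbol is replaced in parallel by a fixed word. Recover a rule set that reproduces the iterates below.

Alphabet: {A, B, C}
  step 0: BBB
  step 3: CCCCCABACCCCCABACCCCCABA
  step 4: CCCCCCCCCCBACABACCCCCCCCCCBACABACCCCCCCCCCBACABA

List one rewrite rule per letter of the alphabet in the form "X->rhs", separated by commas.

  step 3 ⇒ step 4: CCCCCABACCCCCABACCCCCABA ⇒ CC·CC·CC·CC·CC·BA·CA·BA·CC·CC·CC·CC·CC·BA·CA·BA·CC·CC·CC·CC·CC·BA·CA·BA
    A ↦ BA
    B ↦ CA
    C ↦ CC

A->BA, B->CA, C->CC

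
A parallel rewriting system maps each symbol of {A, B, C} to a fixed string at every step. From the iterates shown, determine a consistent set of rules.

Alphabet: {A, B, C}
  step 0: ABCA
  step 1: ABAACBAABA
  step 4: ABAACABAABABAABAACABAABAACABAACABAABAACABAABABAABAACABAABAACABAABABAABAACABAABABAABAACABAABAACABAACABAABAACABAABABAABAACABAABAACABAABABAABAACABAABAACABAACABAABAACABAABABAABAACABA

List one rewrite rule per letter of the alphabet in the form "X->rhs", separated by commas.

A->ABA, B->AC, C->BA

  step 0 ⇒ step 1: ABCA ⇒ ABA·AC·BA·ABA
    A ↦ ABA
    B ↦ AC
    C ↦ BA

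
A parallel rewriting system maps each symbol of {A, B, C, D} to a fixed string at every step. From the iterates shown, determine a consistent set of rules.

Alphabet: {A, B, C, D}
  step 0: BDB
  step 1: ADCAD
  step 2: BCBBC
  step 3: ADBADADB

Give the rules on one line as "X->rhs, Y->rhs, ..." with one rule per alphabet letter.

  step 2 ⇒ step 3: BCBBC ⇒ AD·B·AD·AD·B
    B ↦ AD
    C ↦ B
  step 1 ⇒ step 2: ADCAD ⇒ B·C·B·B·C
    A ↦ B
  step 0 ⇒ step 1: BDB ⇒ AD·C·AD
    D ↦ C

A->B, B->AD, C->B, D->C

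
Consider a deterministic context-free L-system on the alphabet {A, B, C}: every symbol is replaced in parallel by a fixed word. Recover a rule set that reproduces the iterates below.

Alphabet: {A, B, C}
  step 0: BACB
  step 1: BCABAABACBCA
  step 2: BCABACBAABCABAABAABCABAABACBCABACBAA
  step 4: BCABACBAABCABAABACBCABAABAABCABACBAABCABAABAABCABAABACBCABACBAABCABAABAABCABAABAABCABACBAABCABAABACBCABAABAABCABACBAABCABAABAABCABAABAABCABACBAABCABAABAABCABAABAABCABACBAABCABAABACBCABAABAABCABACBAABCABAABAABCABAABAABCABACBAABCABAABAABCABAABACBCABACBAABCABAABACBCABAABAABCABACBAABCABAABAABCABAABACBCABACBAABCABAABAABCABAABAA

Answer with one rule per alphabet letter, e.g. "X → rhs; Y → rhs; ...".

A->BAA, B->BCA, C->BAC

  step 1 ⇒ step 2: BCABAABACBCA ⇒ BCA·BAC·BAA·BCA·BAA·BAA·BCA·BAA·BAC·BCA·BAC·BAA
    A ↦ BAA
    B ↦ BCA
    C ↦ BAC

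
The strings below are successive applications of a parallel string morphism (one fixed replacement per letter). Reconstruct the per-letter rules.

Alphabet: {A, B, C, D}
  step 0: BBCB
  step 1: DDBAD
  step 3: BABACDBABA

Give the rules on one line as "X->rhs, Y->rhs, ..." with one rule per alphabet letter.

A->BC, B->D, C->BA, D->C

  step 0 ⇒ step 1: BBCB ⇒ D·D·BA·D
    B ↦ D
    C ↦ BA
    A ↦ BC  (constrained at step 1)
    D ↦ C  (constrained at step 1)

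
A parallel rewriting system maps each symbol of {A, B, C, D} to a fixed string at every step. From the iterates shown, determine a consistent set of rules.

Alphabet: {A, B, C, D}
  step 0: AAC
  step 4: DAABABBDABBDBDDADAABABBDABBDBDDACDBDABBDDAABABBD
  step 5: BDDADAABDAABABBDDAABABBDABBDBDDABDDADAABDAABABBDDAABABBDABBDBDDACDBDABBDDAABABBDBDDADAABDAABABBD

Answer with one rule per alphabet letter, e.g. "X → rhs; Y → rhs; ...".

A->DA, B->AB, C->CD, D->BD

  step 4 ⇒ step 5: DAABABBDABBDBDDADAABABBDABBDBDDACDBDABBDDAABABBD ⇒ BD·DA·DA·AB·DA·AB·AB·BD·DA·AB·AB·BD·AB·BD·BD·DA·BD·DA·DA·AB·DA·AB·AB·BD·DA·AB·AB·BD·AB·BD·BD·DA·CD·BD·AB·BD·DA·AB·AB·BD·BD·DA·DA·AB·DA·AB·AB·BD
    A ↦ DA
    B ↦ AB
    C ↦ CD
    D ↦ BD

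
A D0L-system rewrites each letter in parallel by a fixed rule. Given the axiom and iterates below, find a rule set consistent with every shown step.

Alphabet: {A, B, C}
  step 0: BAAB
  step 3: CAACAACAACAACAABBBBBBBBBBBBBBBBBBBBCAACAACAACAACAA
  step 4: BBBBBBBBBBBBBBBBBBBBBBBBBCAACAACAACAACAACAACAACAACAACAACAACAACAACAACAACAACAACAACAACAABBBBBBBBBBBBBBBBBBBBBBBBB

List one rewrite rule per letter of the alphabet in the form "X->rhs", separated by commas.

  step 3 ⇒ step 4: CAACAACAACAACAABBBBBBBBBBBBBBBBBBBBCAACAACAACAACAA ⇒ B·BB·BB·B·BB·BB·B·BB·BB·B·BB·BB·B·BB·BB·CAA·CAA·CAA·CAA·CAA·CAA·CAA·CAA·CAA·CAA·CAA·CAA·CAA·CAA·CAA·CAA·CAA·CAA·CAA·CAA·B·BB·BB·B·BB·BB·B·BB·BB·B·BB·BB·B·BB·BB
    A ↦ BB
    B ↦ CAA
    C ↦ B

A->BB, B->CAA, C->B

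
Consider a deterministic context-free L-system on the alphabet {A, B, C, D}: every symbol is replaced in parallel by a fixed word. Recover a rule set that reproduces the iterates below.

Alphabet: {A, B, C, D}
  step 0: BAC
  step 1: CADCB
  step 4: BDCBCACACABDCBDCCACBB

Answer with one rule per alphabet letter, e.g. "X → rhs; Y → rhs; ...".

A->DC, B->CA, C->B, D->CB

  step 0 ⇒ step 1: BAC ⇒ CA·DC·B
    A ↦ DC
    B ↦ CA
    C ↦ B
    D ↦ CB  (constrained at step 1)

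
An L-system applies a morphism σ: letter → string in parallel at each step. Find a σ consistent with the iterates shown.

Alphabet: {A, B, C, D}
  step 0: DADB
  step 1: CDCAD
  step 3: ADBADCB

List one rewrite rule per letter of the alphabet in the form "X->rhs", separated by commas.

A->D, B->AD, C->B, D->C

  step 0 ⇒ step 1: DADB ⇒ C·D·C·AD
    A ↦ D
    B ↦ AD
    D ↦ C
    C ↦ B  (constrained at step 1)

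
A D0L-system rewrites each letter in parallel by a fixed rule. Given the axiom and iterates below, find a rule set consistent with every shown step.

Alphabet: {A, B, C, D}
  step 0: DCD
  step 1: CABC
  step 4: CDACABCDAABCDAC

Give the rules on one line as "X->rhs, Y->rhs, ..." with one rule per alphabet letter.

A->DA, B->D, C->AB, D->C

  step 0 ⇒ step 1: DCD ⇒ C·AB·C
    C ↦ AB
    D ↦ C
    A ↦ DA  (constrained at step 1)
    B ↦ D  (constrained at step 1)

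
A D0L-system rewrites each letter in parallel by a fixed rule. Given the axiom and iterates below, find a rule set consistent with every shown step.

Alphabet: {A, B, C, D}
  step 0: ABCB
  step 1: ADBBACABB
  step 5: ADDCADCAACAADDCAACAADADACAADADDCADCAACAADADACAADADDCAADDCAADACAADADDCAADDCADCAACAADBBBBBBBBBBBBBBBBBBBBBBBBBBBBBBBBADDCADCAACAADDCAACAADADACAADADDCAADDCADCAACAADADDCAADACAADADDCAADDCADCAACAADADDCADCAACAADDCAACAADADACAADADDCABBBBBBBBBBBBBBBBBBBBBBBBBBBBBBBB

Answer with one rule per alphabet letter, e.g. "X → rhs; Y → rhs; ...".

A->AD, B->BB, C->ACA, D->DCA

  step 0 ⇒ step 1: ABCB ⇒ AD·BB·ACA·BB
    A ↦ AD
    B ↦ BB
    C ↦ ACA
    D ↦ DCA  (constrained at step 1)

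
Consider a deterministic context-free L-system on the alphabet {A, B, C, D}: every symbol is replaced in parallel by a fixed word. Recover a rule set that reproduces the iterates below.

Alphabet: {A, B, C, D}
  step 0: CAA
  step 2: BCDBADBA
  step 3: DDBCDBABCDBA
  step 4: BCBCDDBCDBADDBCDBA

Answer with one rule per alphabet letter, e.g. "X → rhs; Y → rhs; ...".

  step 3 ⇒ step 4: DDBCDBABCDBA ⇒ BC·BC·D·D·BC·D·BA·D·D·BC·D·BA
    A ↦ BA
    B ↦ D
    C ↦ D
    D ↦ BC

A->BA, B->D, C->D, D->BC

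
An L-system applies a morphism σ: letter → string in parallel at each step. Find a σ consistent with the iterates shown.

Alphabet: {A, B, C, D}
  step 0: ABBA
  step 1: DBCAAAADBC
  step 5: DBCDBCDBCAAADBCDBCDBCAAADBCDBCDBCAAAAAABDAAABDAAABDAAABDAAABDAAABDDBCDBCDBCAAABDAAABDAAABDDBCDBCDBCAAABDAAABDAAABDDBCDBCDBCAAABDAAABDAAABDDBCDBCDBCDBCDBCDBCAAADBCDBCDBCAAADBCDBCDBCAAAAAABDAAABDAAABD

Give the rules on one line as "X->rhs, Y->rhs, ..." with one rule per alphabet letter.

A->DBC, B->AA, C->BD, D->A

  step 0 ⇒ step 1: ABBA ⇒ DBC·AA·AA·DBC
    A ↦ DBC
    B ↦ AA
    C ↦ BD  (constrained at step 1)
    D ↦ A  (constrained at step 1)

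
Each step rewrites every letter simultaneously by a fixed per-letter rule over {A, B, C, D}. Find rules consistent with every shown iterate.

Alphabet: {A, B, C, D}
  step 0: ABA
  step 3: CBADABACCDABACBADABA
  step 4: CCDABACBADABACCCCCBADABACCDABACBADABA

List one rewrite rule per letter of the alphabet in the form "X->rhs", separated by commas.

  step 3 ⇒ step 4: CBADABACCDABACBADABA ⇒ CC·DA·BA·C·BA·DA·BA·CC·CC·C·BA·DA·BA·CC·DA·BA·C·BA·DA·BA
    A ↦ BA
    B ↦ DA
    C ↦ CC
    D ↦ C

A->BA, B->DA, C->CC, D->C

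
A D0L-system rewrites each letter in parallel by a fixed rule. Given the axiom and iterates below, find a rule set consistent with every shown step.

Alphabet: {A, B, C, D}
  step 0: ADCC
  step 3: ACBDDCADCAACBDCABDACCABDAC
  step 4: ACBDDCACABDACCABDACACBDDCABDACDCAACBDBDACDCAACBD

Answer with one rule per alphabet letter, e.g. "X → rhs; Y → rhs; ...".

  step 3 ⇒ step 4: ACBDDCADCAACBDCABDACCABDAC ⇒ AC·BD·D·CA·CA·BD·AC·CA·BD·AC·AC·BD·D·CA·BD·AC·D·CA·AC·BD·BD·AC·D·CA·AC·BD
    A ↦ AC
    B ↦ D
    C ↦ BD
    D ↦ CA

A->AC, B->D, C->BD, D->CA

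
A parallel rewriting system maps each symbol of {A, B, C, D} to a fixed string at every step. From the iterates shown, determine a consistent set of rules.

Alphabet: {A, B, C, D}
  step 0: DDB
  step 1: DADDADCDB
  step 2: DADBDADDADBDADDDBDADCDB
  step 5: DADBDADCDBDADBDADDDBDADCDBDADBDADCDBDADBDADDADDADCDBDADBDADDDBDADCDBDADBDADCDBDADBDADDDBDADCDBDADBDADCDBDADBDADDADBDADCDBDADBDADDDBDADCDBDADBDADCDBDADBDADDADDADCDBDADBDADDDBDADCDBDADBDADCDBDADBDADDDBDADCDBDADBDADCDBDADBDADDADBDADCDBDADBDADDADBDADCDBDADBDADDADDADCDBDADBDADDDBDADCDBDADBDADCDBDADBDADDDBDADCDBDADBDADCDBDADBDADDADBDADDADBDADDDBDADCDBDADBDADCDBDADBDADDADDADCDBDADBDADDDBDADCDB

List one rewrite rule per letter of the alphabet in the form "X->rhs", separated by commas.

A->B, B->CDB, C->DDB, D->DAD

  step 1 ⇒ step 2: DADDADCDB ⇒ DAD·B·DAD·DAD·B·DAD·DDB·DAD·CDB
    A ↦ B
    B ↦ CDB
    C ↦ DDB
    D ↦ DAD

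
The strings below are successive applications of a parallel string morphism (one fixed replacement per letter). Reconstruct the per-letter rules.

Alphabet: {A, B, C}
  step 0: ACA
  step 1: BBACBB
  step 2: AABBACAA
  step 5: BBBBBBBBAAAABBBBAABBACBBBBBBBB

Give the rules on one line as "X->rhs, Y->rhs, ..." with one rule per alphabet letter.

A->BB, B->A, C->AC

  step 1 ⇒ step 2: BBACBB ⇒ A·A·BB·AC·A·A
    A ↦ BB
    B ↦ A
    C ↦ AC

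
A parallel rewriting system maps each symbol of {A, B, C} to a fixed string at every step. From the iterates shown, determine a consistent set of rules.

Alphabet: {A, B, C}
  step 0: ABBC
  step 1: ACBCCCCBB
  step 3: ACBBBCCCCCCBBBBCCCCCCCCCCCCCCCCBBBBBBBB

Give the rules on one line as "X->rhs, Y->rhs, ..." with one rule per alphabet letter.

A->ACB, B->CC, C->BB

  step 0 ⇒ step 1: ABBC ⇒ ACB·CC·CC·BB
    A ↦ ACB
    B ↦ CC
    C ↦ BB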